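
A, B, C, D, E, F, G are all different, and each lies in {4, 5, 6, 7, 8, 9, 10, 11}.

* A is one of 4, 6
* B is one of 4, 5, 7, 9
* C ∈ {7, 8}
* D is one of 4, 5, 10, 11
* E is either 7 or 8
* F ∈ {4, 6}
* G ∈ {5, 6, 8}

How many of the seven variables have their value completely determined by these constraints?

2

A and F share exactly the 2 values {4, 6}; by pigeonhole those values go to them, so strike 4, 6 from B, D, G.
The 2 variables C and E are confined to {7, 8}, which locks those values in; drop them from B, G.
That leaves G = 5. So B, D can't be 5.
B must be 9 (only option left).
Determined: B=9, G=5. The other variables each still have more than one consistent value. That makes 2.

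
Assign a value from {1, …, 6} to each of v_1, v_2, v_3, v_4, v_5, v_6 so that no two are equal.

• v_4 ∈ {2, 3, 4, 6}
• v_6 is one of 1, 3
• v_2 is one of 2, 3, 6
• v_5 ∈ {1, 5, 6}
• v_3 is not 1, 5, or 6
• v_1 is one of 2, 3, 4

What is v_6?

Among the 6 variables, 5 fits only v_5 (and all 6 values in {1, 2, 3, 4, 5, 6} must be used), so v_5 = 5.
The 5 still-open variables together cover exactly {1, 2, 3, 4, 6} — 5 values for 5 variables — and 1 appears only in v_6's list, so v_6 = 1.

1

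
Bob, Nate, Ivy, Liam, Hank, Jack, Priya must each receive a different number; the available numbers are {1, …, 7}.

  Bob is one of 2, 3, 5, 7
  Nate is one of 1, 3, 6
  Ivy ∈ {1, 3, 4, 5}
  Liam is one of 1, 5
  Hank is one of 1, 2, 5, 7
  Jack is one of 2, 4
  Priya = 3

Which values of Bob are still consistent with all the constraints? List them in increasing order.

Priya's domain is down to {3}, so Priya = 3. Eliminate 3 elsewhere: Bob, Nate, Ivy.
Among the 6 still-open variables, 6 fits only Nate (and all 6 values in {1, 2, 4, 5, 6, 7} must be used), so Nate = 6.
No further eliminations apply; Bob can still be any of 2, 5, 7.

2, 5, 7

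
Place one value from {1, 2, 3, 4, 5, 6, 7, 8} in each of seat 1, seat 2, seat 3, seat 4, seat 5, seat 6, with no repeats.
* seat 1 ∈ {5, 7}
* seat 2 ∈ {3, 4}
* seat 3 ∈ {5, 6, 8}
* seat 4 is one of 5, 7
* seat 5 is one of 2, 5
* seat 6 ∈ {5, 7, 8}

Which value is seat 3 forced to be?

6

seat 1 and seat 4 between them cover only {5, 7} — a naked pair. Remove those values from seat 3, seat 5, seat 6.
seat 5 must be 2 (only option left).
That leaves seat 6 = 8. So seat 3 can't be 8.
So seat 3 = 6.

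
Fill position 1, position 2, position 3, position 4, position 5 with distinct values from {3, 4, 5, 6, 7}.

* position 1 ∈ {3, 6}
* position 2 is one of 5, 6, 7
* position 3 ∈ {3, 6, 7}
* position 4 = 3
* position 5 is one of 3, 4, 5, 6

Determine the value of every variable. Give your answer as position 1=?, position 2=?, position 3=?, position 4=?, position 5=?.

position 4 must be 3 (only option left). Eliminate 3 elsewhere: position 1, position 3, position 5.
position 1 has just one choice, so position 1 = 6. So position 2, position 3, position 5 can't be 6.
That leaves position 3 = 7. Strike 7 from position 2.
position 2 must be 5 (only option left). So position 5 can't be 5.
That leaves position 5 = 4.

position 1=6, position 2=5, position 3=7, position 4=3, position 5=4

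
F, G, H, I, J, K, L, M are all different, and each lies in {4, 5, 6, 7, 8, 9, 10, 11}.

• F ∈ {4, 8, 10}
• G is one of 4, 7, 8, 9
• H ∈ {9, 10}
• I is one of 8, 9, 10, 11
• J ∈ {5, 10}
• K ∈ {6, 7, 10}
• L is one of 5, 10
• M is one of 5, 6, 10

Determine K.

7

Among the 8 variables, 11 fits only I (and all 8 values in {4, 5, 6, 7, 8, 9, 10, 11} must be used), so I = 11.
J and L between them cover only {5, 10} — a naked pair. Remove those values from F, H, K, M.
H's domain is down to {9}, so H = 9. So G can't be 9.
That leaves M = 6. Strike 6 from K.
So K = 7.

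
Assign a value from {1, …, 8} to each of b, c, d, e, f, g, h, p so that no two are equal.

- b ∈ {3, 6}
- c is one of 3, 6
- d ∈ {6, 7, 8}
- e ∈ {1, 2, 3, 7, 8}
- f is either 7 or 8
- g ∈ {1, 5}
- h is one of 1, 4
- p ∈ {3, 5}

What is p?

The 8 variables draw from only 8 values {1, 2, 3, 4, 5, 6, 7, 8}, so each is used; only e can be 2, hence e = 2.
Among the 7 still-open variables, 4 fits only h (and all 7 values in {1, 3, 4, 5, 6, 7, 8} must be used), so h = 4.
Among the 6 still-open variables, 1 fits only g (and all 6 values in {1, 3, 5, 6, 7, 8} must be used), so g = 1.
The 5 still-open variables together cover exactly {3, 5, 6, 7, 8} — 5 values for 5 variables — and 5 appears only in p's list, so p = 5.

5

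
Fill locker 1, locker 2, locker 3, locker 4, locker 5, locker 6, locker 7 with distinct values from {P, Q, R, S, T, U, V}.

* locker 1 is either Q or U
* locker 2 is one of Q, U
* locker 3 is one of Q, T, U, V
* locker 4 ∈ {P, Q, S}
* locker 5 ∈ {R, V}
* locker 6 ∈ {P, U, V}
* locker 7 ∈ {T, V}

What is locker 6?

The 7 variables draw from only 7 values {P, Q, R, S, T, U, V}, so each is used; only locker 5 can be R, hence locker 5 = R.
The 6 still-open variables together cover exactly {P, Q, S, T, U, V} — 6 values for 6 variables — and S appears only in locker 4's list, so locker 4 = S.
The 5 still-open variables together cover exactly {P, Q, T, U, V} — 5 values for 5 variables — and P appears only in locker 6's list, so locker 6 = P.

P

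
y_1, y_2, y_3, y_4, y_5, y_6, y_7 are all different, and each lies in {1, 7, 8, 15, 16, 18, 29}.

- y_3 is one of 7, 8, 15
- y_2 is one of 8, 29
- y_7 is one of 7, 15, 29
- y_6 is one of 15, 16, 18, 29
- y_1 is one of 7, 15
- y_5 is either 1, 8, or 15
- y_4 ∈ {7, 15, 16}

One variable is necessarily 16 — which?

y_4

The 7 variables draw from only 7 values {1, 7, 8, 15, 16, 18, 29}, so each is used; only y_5 can be 1, hence y_5 = 1.
The 6 still-open variables together cover exactly {7, 8, 15, 16, 18, 29} — 6 values for 6 variables — and 18 appears only in y_6's list, so y_6 = 18.
Among the 5 still-open variables, 16 fits only y_4 (and all 5 values in {7, 8, 15, 16, 29} must be used), so y_4 = 16.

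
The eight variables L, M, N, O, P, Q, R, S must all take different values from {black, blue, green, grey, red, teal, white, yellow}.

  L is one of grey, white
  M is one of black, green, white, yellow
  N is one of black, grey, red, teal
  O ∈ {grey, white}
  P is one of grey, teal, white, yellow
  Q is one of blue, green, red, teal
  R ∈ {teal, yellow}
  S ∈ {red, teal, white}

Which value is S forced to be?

red

The 8 variables draw from only 8 values {black, blue, green, grey, red, teal, white, yellow}, so each is used; only Q can be blue, hence Q = blue.
The 7 still-open variables draw from only 7 values {black, green, grey, red, teal, white, yellow}, so each is used; only M can be green, hence M = green.
The 6 still-open variables together cover exactly {black, grey, red, teal, white, yellow} — 6 values for 6 variables — and black appears only in N's list, so N = black.
The 5 still-open variables together cover exactly {grey, red, teal, white, yellow} — 5 values for 5 variables — and red appears only in S's list, so S = red.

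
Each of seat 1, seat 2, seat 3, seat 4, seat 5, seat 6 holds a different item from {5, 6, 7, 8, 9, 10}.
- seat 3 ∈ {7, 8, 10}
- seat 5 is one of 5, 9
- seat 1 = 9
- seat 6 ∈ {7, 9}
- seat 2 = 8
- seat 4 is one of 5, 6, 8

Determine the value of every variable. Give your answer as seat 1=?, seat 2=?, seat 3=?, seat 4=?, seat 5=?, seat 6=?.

seat 1=9, seat 2=8, seat 3=10, seat 4=6, seat 5=5, seat 6=7

seat 1's domain is down to {9}, so seat 1 = 9. Strike 9 from seat 5, seat 6.
That leaves seat 2 = 8. So seat 3, seat 4 can't be 8.
seat 5 has just one choice, so seat 5 = 5. Remove 5 from seat 4.
seat 6 must be 7 (only option left). So seat 3 can't be 7.
seat 3 must be 10 (only option left).
seat 4 has just one choice, so seat 4 = 6.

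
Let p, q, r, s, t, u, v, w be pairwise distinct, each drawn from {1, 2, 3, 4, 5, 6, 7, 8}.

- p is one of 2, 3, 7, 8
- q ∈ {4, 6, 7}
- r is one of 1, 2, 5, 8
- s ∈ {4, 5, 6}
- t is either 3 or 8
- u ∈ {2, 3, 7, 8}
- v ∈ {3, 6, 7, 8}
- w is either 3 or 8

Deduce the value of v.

6

The 8 variables together cover exactly {1, 2, 3, 4, 5, 6, 7, 8} — 8 values for 8 variables — and 1 appears only in r's list, so r = 1.
The 7 still-open variables draw from only 7 values {2, 3, 4, 5, 6, 7, 8}, so each is used; only s can be 5, hence s = 5.
The 6 still-open variables draw from only 6 values {2, 3, 4, 6, 7, 8}, so each is used; only q can be 4, hence q = 4.
The 5 still-open variables together cover exactly {2, 3, 6, 7, 8} — 5 values for 5 variables — and 6 appears only in v's list, so v = 6.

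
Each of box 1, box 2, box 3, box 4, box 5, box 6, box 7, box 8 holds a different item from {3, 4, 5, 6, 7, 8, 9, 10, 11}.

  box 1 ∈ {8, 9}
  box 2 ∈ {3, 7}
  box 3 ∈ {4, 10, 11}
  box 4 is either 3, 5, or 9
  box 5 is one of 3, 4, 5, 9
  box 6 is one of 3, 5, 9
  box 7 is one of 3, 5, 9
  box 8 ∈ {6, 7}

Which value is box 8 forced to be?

box 4, box 6, box 7 between them cover only {3, 5, 9} — a naked triple. Remove those values from box 1, box 2, box 5.
That leaves box 1 = 8.
That leaves box 2 = 7. Strike 7 from box 8.
So box 8 = 6.

6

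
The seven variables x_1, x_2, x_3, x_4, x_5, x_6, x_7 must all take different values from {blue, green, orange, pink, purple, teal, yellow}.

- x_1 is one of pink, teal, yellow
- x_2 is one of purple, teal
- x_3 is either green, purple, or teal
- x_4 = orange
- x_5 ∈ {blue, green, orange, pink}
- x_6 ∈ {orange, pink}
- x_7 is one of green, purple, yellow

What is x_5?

x_4 has just one choice, so x_4 = orange. Remove orange from x_5, x_6.
x_6 must be pink (only option left). Remove pink from x_1, x_5.
The 5 still-open variables together cover exactly {blue, green, purple, teal, yellow} — 5 values for 5 variables — and blue appears only in x_5's list, so x_5 = blue.

blue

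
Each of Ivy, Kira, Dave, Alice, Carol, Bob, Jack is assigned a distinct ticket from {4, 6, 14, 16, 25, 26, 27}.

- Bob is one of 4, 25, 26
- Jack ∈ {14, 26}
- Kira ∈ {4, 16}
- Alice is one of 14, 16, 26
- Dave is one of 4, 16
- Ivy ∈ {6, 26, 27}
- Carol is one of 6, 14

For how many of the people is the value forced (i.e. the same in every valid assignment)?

3

Among the 7 variables, 25 fits only Bob (and all 7 values in {4, 6, 14, 16, 25, 26, 27} must be used), so Bob = 25.
Among the 6 still-open variables, 27 fits only Ivy (and all 6 values in {4, 6, 14, 16, 26, 27} must be used), so Ivy = 27.
The 5 still-open variables draw from only 5 values {4, 6, 14, 16, 26}, so each is used; only Carol can be 6, hence Carol = 6.
The 2 variables Kira and Dave are confined to {4, 16}, which locks those values in; drop them from Alice.
Determined: Ivy=27, Carol=6, Bob=25. The other people each still have more than one consistent value. That makes 3.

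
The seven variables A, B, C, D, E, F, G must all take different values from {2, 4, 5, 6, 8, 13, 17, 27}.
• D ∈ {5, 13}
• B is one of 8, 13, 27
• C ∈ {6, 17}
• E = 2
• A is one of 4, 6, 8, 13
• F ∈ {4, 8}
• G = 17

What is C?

6

E has just one choice, so E = 2.
G must be 17 (only option left). Eliminate 17 elsewhere: C.
So C = 6.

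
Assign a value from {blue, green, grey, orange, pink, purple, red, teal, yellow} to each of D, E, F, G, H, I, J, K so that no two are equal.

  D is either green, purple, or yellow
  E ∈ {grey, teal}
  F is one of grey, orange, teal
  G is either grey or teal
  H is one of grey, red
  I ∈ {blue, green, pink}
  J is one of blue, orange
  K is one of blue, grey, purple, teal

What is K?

The 2 variables E and G are confined to {grey, teal}, which locks those values in; drop them from F, H, K.
F must be orange (only option left). Remove orange from J.
H must be red (only option left).
J must be blue (only option left). Remove blue from I, K.
So K = purple.

purple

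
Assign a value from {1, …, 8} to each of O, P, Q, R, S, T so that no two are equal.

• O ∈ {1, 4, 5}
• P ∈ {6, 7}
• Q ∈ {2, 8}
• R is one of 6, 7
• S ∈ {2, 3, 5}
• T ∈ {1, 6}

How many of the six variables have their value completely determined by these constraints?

P and R between them cover only {6, 7} — a naked pair. Remove those values from T.
That leaves T = 1. Strike 1 from O.
Determined: T=1. The other variables each still have more than one consistent value. That makes 1.

1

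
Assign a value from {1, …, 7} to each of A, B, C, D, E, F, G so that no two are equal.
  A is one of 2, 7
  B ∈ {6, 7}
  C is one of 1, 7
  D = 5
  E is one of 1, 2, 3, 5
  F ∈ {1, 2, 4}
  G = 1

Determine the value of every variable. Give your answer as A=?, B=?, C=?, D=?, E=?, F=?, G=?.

D must be 5 (only option left). So E can't be 5.
G must be 1 (only option left). Eliminate 1 elsewhere: C, E, F.
C must be 7 (only option left). Eliminate 7 elsewhere: A, B.
A has just one choice, so A = 2. Eliminate 2 elsewhere: E, F.
B's domain is down to {6}, so B = 6.
E's domain is down to {3}, so E = 3.
F must be 4 (only option left).

A=2, B=6, C=7, D=5, E=3, F=4, G=1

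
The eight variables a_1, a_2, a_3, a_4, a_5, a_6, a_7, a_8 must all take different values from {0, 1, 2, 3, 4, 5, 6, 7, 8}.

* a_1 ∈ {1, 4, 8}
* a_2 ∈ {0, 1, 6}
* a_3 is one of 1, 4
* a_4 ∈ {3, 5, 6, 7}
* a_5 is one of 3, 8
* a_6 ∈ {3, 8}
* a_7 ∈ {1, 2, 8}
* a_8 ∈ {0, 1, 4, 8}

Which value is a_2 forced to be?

The 2 variables a_5 and a_6 are confined to {3, 8}, which locks those values in; drop them from a_1, a_4, a_7, a_8.
a_1 and a_3 share exactly the 2 values {1, 4}; by pigeonhole those values go to them, so strike 1, 4 from a_2, a_7, a_8.
a_7 must be 2 (only option left).
a_8's domain is down to {0}, so a_8 = 0. So a_2 can't be 0.
So a_2 = 6.

6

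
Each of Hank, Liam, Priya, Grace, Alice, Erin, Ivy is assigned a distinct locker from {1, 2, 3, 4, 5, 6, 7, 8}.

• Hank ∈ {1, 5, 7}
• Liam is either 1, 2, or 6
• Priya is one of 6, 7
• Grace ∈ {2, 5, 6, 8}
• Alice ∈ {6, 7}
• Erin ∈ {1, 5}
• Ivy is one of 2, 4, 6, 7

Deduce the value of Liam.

The 7 variables together cover exactly {1, 2, 4, 5, 6, 7, 8} — 7 values for 7 variables — and 4 appears only in Ivy's list, so Ivy = 4.
The 6 still-open variables draw from only 6 values {1, 2, 5, 6, 7, 8}, so each is used; only Grace can be 8, hence Grace = 8.
Among the 5 still-open variables, 2 fits only Liam (and all 5 values in {1, 2, 5, 6, 7} must be used), so Liam = 2.

2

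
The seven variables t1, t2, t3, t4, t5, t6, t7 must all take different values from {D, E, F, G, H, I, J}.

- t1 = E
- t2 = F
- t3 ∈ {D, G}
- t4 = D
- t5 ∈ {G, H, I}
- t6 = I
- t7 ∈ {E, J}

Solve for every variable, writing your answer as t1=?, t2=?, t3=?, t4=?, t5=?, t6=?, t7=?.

t1 has just one choice, so t1 = E. Remove E from t7.
t2 must be F (only option left).
t4's domain is down to {D}, so t4 = D. Eliminate D elsewhere: t3.
t6's domain is down to {I}, so t6 = I. Eliminate I elsewhere: t5.
t7's domain is down to {J}, so t7 = J.
t3 has just one choice, so t3 = G. So t5 can't be G.
t5 has just one choice, so t5 = H.

t1=E, t2=F, t3=G, t4=D, t5=H, t6=I, t7=J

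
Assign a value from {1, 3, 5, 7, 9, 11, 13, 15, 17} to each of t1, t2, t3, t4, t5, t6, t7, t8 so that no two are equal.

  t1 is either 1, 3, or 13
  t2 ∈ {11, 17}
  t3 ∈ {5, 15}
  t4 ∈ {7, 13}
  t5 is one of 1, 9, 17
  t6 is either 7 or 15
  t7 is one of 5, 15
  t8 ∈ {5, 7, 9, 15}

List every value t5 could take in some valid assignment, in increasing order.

1, 17

t3 and t7 between them cover only {5, 15} — a naked pair. Remove those values from t6, t8.
That leaves t6 = 7. Remove 7 from t4, t8.
t8 has just one choice, so t8 = 9. Remove 9 from t5.
t4 has just one choice, so t4 = 13. Remove 13 from t1.
No further eliminations apply; t5 can still be any of 1, 17.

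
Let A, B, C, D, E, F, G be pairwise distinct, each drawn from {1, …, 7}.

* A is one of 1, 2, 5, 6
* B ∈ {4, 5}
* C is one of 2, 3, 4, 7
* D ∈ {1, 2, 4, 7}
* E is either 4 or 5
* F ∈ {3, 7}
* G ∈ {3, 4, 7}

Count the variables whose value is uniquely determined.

3

The 7 variables together cover exactly {1, 2, 3, 4, 5, 6, 7} — 7 values for 7 variables — and 6 appears only in A's list, so A = 6.
Among the 6 still-open variables, 1 fits only D (and all 6 values in {1, 2, 3, 4, 5, 7} must be used), so D = 1.
Among the 5 still-open variables, 2 fits only C (and all 5 values in {2, 3, 4, 5, 7} must be used), so C = 2.
B and E between them cover only {4, 5} — a naked pair. Remove those values from G.
Determined: A=6, C=2, D=1. The other variables each still have more than one consistent value. That makes 3.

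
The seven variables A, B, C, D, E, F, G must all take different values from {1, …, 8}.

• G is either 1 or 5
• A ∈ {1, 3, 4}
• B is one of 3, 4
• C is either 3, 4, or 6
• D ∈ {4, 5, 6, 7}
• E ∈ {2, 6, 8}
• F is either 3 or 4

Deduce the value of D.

7

The 2 variables B and F are confined to {3, 4}, which locks those values in; drop them from A, C, D.
That leaves A = 1. Remove 1 from G.
That leaves C = 6. Strike 6 from D, E.
That leaves G = 5. Eliminate 5 elsewhere: D.
So D = 7.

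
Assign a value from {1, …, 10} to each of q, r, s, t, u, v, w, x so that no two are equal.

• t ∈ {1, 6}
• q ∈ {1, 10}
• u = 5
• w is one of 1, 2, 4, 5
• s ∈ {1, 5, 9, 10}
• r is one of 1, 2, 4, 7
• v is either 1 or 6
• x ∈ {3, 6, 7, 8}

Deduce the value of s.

u has just one choice, so u = 5. So s, w can't be 5.
t and v share exactly the 2 values {1, 6}; by pigeonhole those values go to them, so strike 1, 6 from q, r, s, w, x.
That leaves q = 10. Eliminate 10 elsewhere: s.
So s = 9.

9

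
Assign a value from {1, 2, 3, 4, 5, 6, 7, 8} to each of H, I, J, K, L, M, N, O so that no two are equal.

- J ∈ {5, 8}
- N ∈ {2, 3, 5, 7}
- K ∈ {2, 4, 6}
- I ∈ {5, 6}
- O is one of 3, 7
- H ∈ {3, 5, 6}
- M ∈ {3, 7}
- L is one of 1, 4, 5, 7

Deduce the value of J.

Among the 8 variables, 1 fits only L (and all 8 values in {1, 2, 3, 4, 5, 6, 7, 8} must be used), so L = 1.
The 7 still-open variables draw from only 7 values {2, 3, 4, 5, 6, 7, 8}, so each is used; only K can be 4, hence K = 4.
The 6 still-open variables together cover exactly {2, 3, 5, 6, 7, 8} — 6 values for 6 variables — and 2 appears only in N's list, so N = 2.
Among the 5 still-open variables, 8 fits only J (and all 5 values in {3, 5, 6, 7, 8} must be used), so J = 8.

8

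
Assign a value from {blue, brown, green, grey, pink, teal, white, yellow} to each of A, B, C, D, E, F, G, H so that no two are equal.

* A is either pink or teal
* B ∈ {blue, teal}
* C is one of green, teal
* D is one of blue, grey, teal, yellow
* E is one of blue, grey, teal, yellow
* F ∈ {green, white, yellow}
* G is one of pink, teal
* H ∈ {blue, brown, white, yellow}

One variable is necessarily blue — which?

B

The 8 variables draw from only 8 values {blue, brown, green, grey, pink, teal, white, yellow}, so each is used; only H can be brown, hence H = brown.
The 7 still-open variables draw from only 7 values {blue, green, grey, pink, teal, white, yellow}, so each is used; only F can be white, hence F = white.
The 6 still-open variables draw from only 6 values {blue, green, grey, pink, teal, yellow}, so each is used; only C can be green, hence C = green.
A and G share exactly the 2 values {pink, teal}; by pigeonhole those values go to them, so strike pink, teal from B, D, E.
So blue goes to B.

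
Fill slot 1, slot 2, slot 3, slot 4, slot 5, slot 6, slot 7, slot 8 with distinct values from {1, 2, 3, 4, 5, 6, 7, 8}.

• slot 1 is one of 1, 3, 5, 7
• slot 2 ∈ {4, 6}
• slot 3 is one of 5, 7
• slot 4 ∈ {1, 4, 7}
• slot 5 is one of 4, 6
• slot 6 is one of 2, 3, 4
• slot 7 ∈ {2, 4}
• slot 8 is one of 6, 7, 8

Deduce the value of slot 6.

3

The 8 variables draw from only 8 values {1, 2, 3, 4, 5, 6, 7, 8}, so each is used; only slot 8 can be 8, hence slot 8 = 8.
slot 2 and slot 5 share exactly the 2 values {4, 6}; by pigeonhole those values go to them, so strike 4, 6 from slot 4, slot 6, slot 7.
slot 7 has just one choice, so slot 7 = 2. So slot 6 can't be 2.
So slot 6 = 3.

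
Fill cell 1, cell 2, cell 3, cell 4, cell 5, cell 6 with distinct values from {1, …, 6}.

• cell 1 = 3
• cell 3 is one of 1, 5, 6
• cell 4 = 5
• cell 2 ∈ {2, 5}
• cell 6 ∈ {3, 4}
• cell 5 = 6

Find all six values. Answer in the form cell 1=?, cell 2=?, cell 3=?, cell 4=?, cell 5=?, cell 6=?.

cell 1 must be 3 (only option left). So cell 6 can't be 3.
cell 4 must be 5 (only option left). Remove 5 from cell 2, cell 3.
cell 5 must be 6 (only option left). Strike 6 from cell 3.
cell 6's domain is down to {4}, so cell 6 = 4.
cell 2 must be 2 (only option left).
That leaves cell 3 = 1.

cell 1=3, cell 2=2, cell 3=1, cell 4=5, cell 5=6, cell 6=4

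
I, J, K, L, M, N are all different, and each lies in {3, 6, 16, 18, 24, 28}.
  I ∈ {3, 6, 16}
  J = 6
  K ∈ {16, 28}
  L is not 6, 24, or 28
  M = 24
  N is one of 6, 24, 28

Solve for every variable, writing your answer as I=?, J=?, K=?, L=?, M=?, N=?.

I=3, J=6, K=16, L=18, M=24, N=28

J must be 6 (only option left). So I, N can't be 6.
M has just one choice, so M = 24. So N can't be 24.
That leaves N = 28. Strike 28 from K.
K's domain is down to {16}, so K = 16. Remove 16 from I, L.
I has just one choice, so I = 3. So L can't be 3.
L's domain is down to {18}, so L = 18.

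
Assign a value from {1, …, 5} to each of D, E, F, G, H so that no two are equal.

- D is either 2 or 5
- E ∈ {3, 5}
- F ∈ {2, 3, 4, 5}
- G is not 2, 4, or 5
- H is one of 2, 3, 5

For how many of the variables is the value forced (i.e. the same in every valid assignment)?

The 5 variables together cover exactly {1, 2, 3, 4, 5} — 5 values for 5 variables — and 1 appears only in G's list, so G = 1.
The 4 still-open variables together cover exactly {2, 3, 4, 5} — 4 values for 4 variables — and 4 appears only in F's list, so F = 4.
Determined: F=4, G=1. The other variables each still have more than one consistent value. That makes 2.

2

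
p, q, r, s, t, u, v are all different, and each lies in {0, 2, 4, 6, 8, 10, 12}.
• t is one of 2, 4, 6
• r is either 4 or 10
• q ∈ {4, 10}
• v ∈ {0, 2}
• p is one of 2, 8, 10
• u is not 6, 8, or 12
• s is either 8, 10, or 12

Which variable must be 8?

Among the 7 variables, 6 fits only t (and all 7 values in {0, 2, 4, 6, 8, 10, 12} must be used), so t = 6.
The 6 still-open variables together cover exactly {0, 2, 4, 8, 10, 12} — 6 values for 6 variables — and 12 appears only in s's list, so s = 12.
The 5 still-open variables together cover exactly {0, 2, 4, 8, 10} — 5 values for 5 variables — and 8 appears only in p's list, so p = 8.

p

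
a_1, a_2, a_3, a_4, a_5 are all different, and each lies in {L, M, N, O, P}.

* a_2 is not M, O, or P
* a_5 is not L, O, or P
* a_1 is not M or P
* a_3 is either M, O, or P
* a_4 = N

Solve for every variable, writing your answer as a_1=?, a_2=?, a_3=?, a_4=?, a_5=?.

a_4 has just one choice, so a_4 = N. Eliminate N elsewhere: a_1, a_2, a_5.
a_5 must be M (only option left). Strike M from a_3.
a_2 has just one choice, so a_2 = L. Eliminate L elsewhere: a_1.
a_1's domain is down to {O}, so a_1 = O. Eliminate O elsewhere: a_3.
That leaves a_3 = P.

a_1=O, a_2=L, a_3=P, a_4=N, a_5=M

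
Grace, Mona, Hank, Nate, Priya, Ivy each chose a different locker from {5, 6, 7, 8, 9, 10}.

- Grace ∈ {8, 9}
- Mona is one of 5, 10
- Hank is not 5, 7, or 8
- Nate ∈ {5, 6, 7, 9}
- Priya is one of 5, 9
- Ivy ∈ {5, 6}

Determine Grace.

Among the 6 variables, 7 fits only Nate (and all 6 values in {5, 6, 7, 8, 9, 10} must be used), so Nate = 7.
The 5 still-open variables together cover exactly {5, 6, 8, 9, 10} — 5 values for 5 variables — and 8 appears only in Grace's list, so Grace = 8.

8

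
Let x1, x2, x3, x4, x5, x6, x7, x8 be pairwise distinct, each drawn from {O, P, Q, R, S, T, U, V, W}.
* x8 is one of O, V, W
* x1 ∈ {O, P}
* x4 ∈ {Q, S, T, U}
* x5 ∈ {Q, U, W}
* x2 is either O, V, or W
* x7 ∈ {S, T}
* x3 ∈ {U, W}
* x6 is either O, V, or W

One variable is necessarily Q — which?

The 8 variables draw from only 8 values {O, P, Q, S, T, U, V, W}, so each is used; only x1 can be P, hence x1 = P.
x2, x6, x8 share exactly the 3 values {O, V, W}; by pigeonhole those values go to them, so strike O, V, W from x3, x5.
x3 must be U (only option left). So x4, x5 can't be U.
So Q goes to x5.

x5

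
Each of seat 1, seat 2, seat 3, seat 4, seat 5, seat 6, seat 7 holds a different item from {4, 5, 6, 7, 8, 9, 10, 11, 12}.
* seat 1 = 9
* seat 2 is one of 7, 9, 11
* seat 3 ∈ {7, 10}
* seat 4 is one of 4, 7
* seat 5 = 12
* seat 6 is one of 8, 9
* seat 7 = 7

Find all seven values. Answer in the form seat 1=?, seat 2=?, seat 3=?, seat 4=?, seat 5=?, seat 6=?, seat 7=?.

seat 1 must be 9 (only option left). Eliminate 9 elsewhere: seat 2, seat 6.
seat 5's domain is down to {12}, so seat 5 = 12.
seat 6's domain is down to {8}, so seat 6 = 8.
That leaves seat 7 = 7. Eliminate 7 elsewhere: seat 2, seat 3, seat 4.
seat 2's domain is down to {11}, so seat 2 = 11.
seat 3 must be 10 (only option left).
seat 4's domain is down to {4}, so seat 4 = 4.

seat 1=9, seat 2=11, seat 3=10, seat 4=4, seat 5=12, seat 6=8, seat 7=7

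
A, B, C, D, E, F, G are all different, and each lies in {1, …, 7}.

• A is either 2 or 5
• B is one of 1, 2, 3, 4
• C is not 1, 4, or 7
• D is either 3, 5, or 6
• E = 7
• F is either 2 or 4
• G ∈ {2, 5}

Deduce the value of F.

4

E has just one choice, so E = 7.
The 6 still-open variables together cover exactly {1, 2, 3, 4, 5, 6} — 6 values for 6 variables — and 1 appears only in B's list, so B = 1.
Among the 5 still-open variables, 4 fits only F (and all 5 values in {2, 3, 4, 5, 6} must be used), so F = 4.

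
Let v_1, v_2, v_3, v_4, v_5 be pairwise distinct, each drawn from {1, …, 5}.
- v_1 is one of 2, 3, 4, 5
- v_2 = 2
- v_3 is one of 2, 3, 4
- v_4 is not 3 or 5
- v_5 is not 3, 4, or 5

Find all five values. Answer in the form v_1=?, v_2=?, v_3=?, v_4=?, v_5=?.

v_2's domain is down to {2}, so v_2 = 2. So v_1, v_3, v_4, v_5 can't be 2.
v_5 has just one choice, so v_5 = 1. Strike 1 from v_4.
v_4 must be 4 (only option left). So v_1, v_3 can't be 4.
v_3 must be 3 (only option left). Eliminate 3 elsewhere: v_1.
v_1's domain is down to {5}, so v_1 = 5.

v_1=5, v_2=2, v_3=3, v_4=4, v_5=1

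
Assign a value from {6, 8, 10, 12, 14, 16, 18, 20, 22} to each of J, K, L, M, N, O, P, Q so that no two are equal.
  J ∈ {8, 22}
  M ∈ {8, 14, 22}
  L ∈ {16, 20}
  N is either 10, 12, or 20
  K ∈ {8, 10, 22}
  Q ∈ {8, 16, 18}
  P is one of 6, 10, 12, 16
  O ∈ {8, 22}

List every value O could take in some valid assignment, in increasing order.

J and O between them cover only {8, 22} — a naked pair. Remove those values from K, M, Q.
K has just one choice, so K = 10. Remove 10 from N, P.
M has just one choice, so M = 14.
No further eliminations apply; O can still be any of 8, 22.

8, 22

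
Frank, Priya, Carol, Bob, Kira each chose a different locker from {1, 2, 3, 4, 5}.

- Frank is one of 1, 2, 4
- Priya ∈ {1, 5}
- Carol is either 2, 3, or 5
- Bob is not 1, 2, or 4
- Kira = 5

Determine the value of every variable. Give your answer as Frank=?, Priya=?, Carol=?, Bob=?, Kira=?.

Kira's domain is down to {5}, so Kira = 5. Eliminate 5 elsewhere: Priya, Carol, Bob.
That leaves Priya = 1. Remove 1 from Frank.
That leaves Bob = 3. Remove 3 from Carol.
Carol has just one choice, so Carol = 2. Eliminate 2 elsewhere: Frank.
Frank's domain is down to {4}, so Frank = 4.

Frank=4, Priya=1, Carol=2, Bob=3, Kira=5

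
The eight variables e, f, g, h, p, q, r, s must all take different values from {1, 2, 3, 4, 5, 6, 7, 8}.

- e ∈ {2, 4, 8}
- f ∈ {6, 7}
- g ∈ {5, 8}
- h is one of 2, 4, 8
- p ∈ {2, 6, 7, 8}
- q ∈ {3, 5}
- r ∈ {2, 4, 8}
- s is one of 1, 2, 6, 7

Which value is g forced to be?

5

The 8 variables draw from only 8 values {1, 2, 3, 4, 5, 6, 7, 8}, so each is used; only s can be 1, hence s = 1.
The 7 still-open variables together cover exactly {2, 3, 4, 5, 6, 7, 8} — 7 values for 7 variables — and 3 appears only in q's list, so q = 3.
Among the 6 still-open variables, 5 fits only g (and all 6 values in {2, 4, 5, 6, 7, 8} must be used), so g = 5.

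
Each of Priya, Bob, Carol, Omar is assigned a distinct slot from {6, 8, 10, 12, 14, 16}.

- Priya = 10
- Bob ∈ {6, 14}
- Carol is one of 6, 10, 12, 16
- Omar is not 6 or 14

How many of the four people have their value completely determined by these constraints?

1

Priya's domain is down to {10}, so Priya = 10. Eliminate 10 elsewhere: Carol, Omar.
Determined: Priya=10. The other people each still have more than one consistent value. That makes 1.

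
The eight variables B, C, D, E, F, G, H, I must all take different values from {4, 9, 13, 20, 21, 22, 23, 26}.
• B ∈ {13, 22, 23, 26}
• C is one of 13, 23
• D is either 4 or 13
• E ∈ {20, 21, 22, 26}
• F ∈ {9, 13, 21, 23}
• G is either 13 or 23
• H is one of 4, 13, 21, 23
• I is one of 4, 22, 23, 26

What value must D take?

The 8 variables draw from only 8 values {4, 9, 13, 20, 21, 22, 23, 26}, so each is used; only F can be 9, hence F = 9.
The 7 still-open variables draw from only 7 values {4, 13, 20, 21, 22, 23, 26}, so each is used; only E can be 20, hence E = 20.
The 6 still-open variables draw from only 6 values {4, 13, 21, 22, 23, 26}, so each is used; only H can be 21, hence H = 21.
The 2 variables C and G are confined to {13, 23}, which locks those values in; drop them from B, D, I.
So D = 4.

4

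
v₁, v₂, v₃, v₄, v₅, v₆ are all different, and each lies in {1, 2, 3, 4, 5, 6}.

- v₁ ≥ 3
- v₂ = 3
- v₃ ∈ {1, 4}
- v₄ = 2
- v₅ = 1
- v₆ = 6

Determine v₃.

v₂'s domain is down to {3}, so v₂ = 3. Remove 3 from v₁.
v₄'s domain is down to {2}, so v₄ = 2.
v₅'s domain is down to {1}, so v₅ = 1. Remove 1 from v₃.
So v₃ = 4.

4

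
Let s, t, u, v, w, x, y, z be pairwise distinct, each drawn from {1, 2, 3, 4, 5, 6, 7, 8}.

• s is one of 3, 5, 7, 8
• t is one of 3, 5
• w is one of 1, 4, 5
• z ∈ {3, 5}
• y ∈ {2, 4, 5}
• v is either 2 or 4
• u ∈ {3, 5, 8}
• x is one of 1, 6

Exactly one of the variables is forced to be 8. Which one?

u

The 8 variables together cover exactly {1, 2, 3, 4, 5, 6, 7, 8} — 8 values for 8 variables — and 6 appears only in x's list, so x = 6.
The 7 still-open variables draw from only 7 values {1, 2, 3, 4, 5, 7, 8}, so each is used; only w can be 1, hence w = 1.
Among the 6 still-open variables, 7 fits only s (and all 6 values in {2, 3, 4, 5, 7, 8} must be used), so s = 7.
Among the 5 still-open variables, 8 fits only u (and all 5 values in {2, 3, 4, 5, 8} must be used), so u = 8.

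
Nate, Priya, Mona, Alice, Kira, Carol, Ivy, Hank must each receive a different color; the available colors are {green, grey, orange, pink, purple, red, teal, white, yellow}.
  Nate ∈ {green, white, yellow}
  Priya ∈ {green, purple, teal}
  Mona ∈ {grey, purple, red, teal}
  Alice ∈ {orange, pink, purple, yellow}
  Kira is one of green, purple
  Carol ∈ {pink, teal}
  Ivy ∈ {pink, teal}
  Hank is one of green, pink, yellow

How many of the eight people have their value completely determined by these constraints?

3

The 2 variables Carol and Ivy are confined to {pink, teal}, which locks those values in; drop them from Priya, Mona, Alice, Hank.
The 2 variables Priya and Kira are confined to {green, purple}, which locks those values in; drop them from Nate, Mona, Alice, Hank.
Hank has just one choice, so Hank = yellow. So Nate, Alice can't be yellow.
Nate must be white (only option left).
Alice's domain is down to {orange}, so Alice = orange.
Determined: Nate=white, Alice=orange, Hank=yellow. The other people each still have more than one consistent value. That makes 3.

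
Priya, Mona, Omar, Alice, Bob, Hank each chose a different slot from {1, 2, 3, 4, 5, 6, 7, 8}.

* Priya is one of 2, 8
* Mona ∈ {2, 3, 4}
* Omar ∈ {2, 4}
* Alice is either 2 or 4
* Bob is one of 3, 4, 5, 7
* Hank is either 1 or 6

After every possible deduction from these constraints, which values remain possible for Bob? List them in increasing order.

5, 7

The 2 variables Omar and Alice are confined to {2, 4}, which locks those values in; drop them from Priya, Mona, Bob.
That leaves Priya = 8.
Mona must be 3 (only option left). Remove 3 from Bob.
No further eliminations apply; Bob can still be any of 5, 7.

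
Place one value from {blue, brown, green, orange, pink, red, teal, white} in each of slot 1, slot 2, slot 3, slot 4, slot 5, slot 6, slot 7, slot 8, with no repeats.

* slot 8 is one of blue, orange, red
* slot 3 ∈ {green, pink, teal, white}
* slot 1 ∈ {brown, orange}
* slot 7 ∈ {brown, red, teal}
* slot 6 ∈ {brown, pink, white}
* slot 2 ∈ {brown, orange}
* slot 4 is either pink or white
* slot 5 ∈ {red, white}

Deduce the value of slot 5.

red

The 8 variables draw from only 8 values {blue, brown, green, orange, pink, red, teal, white}, so each is used; only slot 8 can be blue, hence slot 8 = blue.
The 7 still-open variables draw from only 7 values {brown, green, orange, pink, red, teal, white}, so each is used; only slot 3 can be green, hence slot 3 = green.
The 6 still-open variables together cover exactly {brown, orange, pink, red, teal, white} — 6 values for 6 variables — and teal appears only in slot 7's list, so slot 7 = teal.
The 5 still-open variables together cover exactly {brown, orange, pink, red, white} — 5 values for 5 variables — and red appears only in slot 5's list, so slot 5 = red.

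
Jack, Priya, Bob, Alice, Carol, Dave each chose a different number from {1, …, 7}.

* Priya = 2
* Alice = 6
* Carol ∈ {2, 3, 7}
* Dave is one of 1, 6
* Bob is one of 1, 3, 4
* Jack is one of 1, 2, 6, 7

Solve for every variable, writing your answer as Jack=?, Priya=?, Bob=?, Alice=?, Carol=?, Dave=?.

Jack=7, Priya=2, Bob=4, Alice=6, Carol=3, Dave=1

Priya's domain is down to {2}, so Priya = 2. Eliminate 2 elsewhere: Jack, Carol.
That leaves Alice = 6. Remove 6 from Jack, Dave.
That leaves Dave = 1. So Jack, Bob can't be 1.
Jack has just one choice, so Jack = 7. So Carol can't be 7.
Carol must be 3 (only option left). Eliminate 3 elsewhere: Bob.
Bob's domain is down to {4}, so Bob = 4.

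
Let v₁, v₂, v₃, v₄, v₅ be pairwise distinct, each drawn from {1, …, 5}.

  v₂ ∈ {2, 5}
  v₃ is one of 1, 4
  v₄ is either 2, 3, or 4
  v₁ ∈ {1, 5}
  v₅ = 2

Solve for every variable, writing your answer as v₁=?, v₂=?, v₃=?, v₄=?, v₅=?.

v₅ must be 2 (only option left). Eliminate 2 elsewhere: v₂, v₄.
v₂ must be 5 (only option left). Eliminate 5 elsewhere: v₁.
v₁'s domain is down to {1}, so v₁ = 1. Strike 1 from v₃.
That leaves v₃ = 4. Strike 4 from v₄.
v₄ must be 3 (only option left).

v₁=1, v₂=5, v₃=4, v₄=3, v₅=2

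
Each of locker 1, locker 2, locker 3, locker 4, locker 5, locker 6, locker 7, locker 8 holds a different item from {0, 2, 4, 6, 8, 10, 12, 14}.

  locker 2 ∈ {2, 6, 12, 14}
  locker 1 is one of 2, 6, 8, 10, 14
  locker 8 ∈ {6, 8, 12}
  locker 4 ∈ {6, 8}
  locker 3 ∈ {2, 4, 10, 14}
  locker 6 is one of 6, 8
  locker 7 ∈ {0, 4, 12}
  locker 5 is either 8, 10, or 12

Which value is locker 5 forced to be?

10

The 8 variables together cover exactly {0, 2, 4, 6, 8, 10, 12, 14} — 8 values for 8 variables — and 0 appears only in locker 7's list, so locker 7 = 0.
The 7 still-open variables draw from only 7 values {2, 4, 6, 8, 10, 12, 14}, so each is used; only locker 3 can be 4, hence locker 3 = 4.
locker 4 and locker 6 share exactly the 2 values {6, 8}; by pigeonhole those values go to them, so strike 6, 8 from locker 1, locker 2, locker 5, locker 8.
locker 8 has just one choice, so locker 8 = 12. So locker 2, locker 5 can't be 12.
So locker 5 = 10.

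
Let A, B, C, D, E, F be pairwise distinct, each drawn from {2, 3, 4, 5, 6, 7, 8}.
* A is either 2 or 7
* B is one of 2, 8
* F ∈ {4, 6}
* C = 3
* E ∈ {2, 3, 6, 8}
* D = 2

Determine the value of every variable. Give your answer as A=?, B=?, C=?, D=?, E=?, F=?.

C has just one choice, so C = 3. Strike 3 from E.
D must be 2 (only option left). Eliminate 2 elsewhere: A, B, E.
That leaves A = 7.
B must be 8 (only option left). Eliminate 8 elsewhere: E.
E has just one choice, so E = 6. Strike 6 from F.
F has just one choice, so F = 4.

A=7, B=8, C=3, D=2, E=6, F=4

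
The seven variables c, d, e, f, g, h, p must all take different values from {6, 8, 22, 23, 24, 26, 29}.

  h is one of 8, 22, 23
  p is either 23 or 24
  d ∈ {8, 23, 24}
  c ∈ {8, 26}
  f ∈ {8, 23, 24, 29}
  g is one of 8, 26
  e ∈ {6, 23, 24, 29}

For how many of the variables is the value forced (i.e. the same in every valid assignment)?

3

The 7 variables together cover exactly {6, 8, 22, 23, 24, 26, 29} — 7 values for 7 variables — and 6 appears only in e's list, so e = 6.
The 6 still-open variables together cover exactly {8, 22, 23, 24, 26, 29} — 6 values for 6 variables — and 22 appears only in h's list, so h = 22.
The 5 still-open variables together cover exactly {8, 23, 24, 26, 29} — 5 values for 5 variables — and 29 appears only in f's list, so f = 29.
c and g share exactly the 2 values {8, 26}; by pigeonhole those values go to them, so strike 8, 26 from d.
Determined: e=6, f=29, h=22. The other variables each still have more than one consistent value. That makes 3.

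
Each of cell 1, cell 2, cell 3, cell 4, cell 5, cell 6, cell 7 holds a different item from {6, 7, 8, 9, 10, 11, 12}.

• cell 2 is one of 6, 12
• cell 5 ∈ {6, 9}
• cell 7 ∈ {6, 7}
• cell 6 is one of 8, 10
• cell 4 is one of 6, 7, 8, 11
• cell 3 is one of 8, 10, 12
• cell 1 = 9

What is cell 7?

cell 1's domain is down to {9}, so cell 1 = 9. So cell 5 can't be 9.
cell 5's domain is down to {6}, so cell 5 = 6. So cell 2, cell 4, cell 7 can't be 6.
So cell 7 = 7.

7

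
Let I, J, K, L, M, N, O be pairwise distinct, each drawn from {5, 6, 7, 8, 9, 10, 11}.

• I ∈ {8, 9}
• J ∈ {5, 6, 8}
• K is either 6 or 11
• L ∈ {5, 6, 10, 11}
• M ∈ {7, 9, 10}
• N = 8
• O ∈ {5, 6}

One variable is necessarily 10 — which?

N's domain is down to {8}, so N = 8. Eliminate 8 elsewhere: I, J.
I's domain is down to {9}, so I = 9. So M can't be 9.
The 5 still-open variables draw from only 5 values {5, 6, 7, 10, 11}, so each is used; only M can be 7, hence M = 7.
The 4 still-open variables together cover exactly {5, 6, 10, 11} — 4 values for 4 variables — and 10 appears only in L's list, so L = 10.

L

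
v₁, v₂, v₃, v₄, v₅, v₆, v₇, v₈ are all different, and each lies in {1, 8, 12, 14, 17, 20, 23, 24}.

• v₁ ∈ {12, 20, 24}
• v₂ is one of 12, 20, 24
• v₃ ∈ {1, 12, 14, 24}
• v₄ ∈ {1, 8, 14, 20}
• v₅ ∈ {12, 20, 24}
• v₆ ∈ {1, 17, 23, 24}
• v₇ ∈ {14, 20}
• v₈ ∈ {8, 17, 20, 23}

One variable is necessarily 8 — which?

v₄

v₁, v₂, v₅ between them cover only {12, 20, 24} — a naked triple. Remove those values from v₃, v₄, v₆, v₇, v₈.
v₇ must be 14 (only option left). Eliminate 14 elsewhere: v₃, v₄.
v₃'s domain is down to {1}, so v₃ = 1. Strike 1 from v₄, v₆.
So 8 goes to v₄.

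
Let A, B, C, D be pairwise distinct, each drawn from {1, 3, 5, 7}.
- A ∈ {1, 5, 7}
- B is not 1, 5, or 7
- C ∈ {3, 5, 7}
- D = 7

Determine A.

B has just one choice, so B = 3. Remove 3 from C.
D's domain is down to {7}, so D = 7. Strike 7 from A, C.
C's domain is down to {5}, so C = 5. Remove 5 from A.
So A = 1.

1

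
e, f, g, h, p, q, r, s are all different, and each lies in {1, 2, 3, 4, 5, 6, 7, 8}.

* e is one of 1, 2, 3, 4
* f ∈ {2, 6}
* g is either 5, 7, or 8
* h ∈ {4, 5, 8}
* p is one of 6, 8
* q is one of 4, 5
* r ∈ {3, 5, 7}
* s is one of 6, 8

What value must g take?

7

The 8 variables draw from only 8 values {1, 2, 3, 4, 5, 6, 7, 8}, so each is used; only e can be 1, hence e = 1.
Among the 7 still-open variables, 2 fits only f (and all 7 values in {2, 3, 4, 5, 6, 7, 8} must be used), so f = 2.
The 6 still-open variables draw from only 6 values {3, 4, 5, 6, 7, 8}, so each is used; only r can be 3, hence r = 3.
Among the 5 still-open variables, 7 fits only g (and all 5 values in {4, 5, 6, 7, 8} must be used), so g = 7.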